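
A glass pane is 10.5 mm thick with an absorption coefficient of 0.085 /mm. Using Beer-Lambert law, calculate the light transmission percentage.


Beer-Lambert law: T = exp(-alpha * thickness)
  exponent = -0.085 * 10.5 = -0.8925
  T = exp(-0.8925) = 0.4096
  Percentage = 0.4096 * 100 = 40.96%

40.96%


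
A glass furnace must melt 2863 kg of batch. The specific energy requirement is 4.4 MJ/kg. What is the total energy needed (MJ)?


Total energy = mass * specific energy
  E = 2863 * 4.4 = 12597.2 MJ

12597.2 MJ


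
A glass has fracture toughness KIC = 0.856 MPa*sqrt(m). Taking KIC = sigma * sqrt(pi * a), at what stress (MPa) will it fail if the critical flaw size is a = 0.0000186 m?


Rearrange KIC = sigma * sqrt(pi * a):
  sigma = KIC / sqrt(pi * a)
  sqrt(pi * 0.0000186) = 0.007644
  sigma = 0.856 / 0.007644 = 111.98 MPa

111.98 MPa


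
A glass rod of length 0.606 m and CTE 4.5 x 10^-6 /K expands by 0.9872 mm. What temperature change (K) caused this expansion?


Rearrange dL = alpha * L0 * dT for dT:
  dT = dL / (alpha * L0)
  dL (m) = 0.9872 / 1000 = 0.0009872
  dT = 0.0009872 / ((4.5 x 10^-6) * 0.606) = 362.0 K

362.0 K


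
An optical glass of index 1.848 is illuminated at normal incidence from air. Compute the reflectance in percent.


Fresnel reflectance at normal incidence:
  R = ((n - 1)/(n + 1))^2
  (n - 1)/(n + 1) = (1.848 - 1)/(1.848 + 1) = 0.297753
  R = 0.297753^2 = 0.0886568
  R(%) = 0.0886568 * 100 = 8.866%

8.866%


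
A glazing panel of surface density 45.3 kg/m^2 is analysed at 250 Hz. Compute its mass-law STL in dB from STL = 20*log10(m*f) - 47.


Mass law: STL = 20 * log10(m * f) - 47
  m * f = 45.3 * 250 = 11325
  log10(11325) = 4.05404
  STL = 20 * 4.05404 - 47 = 81.0808 - 47 = 34.1 dB

34.1 dB


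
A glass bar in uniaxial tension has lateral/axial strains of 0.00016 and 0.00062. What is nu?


Poisson's ratio: nu = lateral strain / axial strain
  nu = 0.00016 / 0.00062 = 0.2581

0.2581


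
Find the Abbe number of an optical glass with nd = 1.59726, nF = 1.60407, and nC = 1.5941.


Abbe number formula: Vd = (nd - 1) / (nF - nC)
  nd - 1 = 1.59726 - 1 = 0.59726
  nF - nC = 1.60407 - 1.5941 = 0.00997
  Vd = 0.59726 / 0.00997 = 59.91

59.91


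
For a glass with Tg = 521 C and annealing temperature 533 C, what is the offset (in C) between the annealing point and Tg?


Offset = T_anneal - Tg:
  offset = 533 - 521 = 12 C

12 C


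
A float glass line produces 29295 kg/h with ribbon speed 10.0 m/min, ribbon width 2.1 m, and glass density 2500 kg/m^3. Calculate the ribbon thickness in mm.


Ribbon cross-section from mass balance:
  Volume rate = throughput / density = 29295 / 2500 = 11.718 m^3/h
  thickness = volume rate / (speed * 60 * width), i.e.
  thickness = throughput / (60 * speed * width * density) * 1000
  thickness = 29295 / (60 * 10.0 * 2.1 * 2500) * 1000 = 9.3 mm

9.3 mm


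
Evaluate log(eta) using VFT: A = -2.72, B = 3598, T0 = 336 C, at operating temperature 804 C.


VFT equation: log(eta) = A + B / (T - T0)
  T - T0 = 804 - 336 = 468
  B / (T - T0) = 3598 / 468 = 7.688
  log(eta) = -2.72 + 7.688 = 4.968

4.968


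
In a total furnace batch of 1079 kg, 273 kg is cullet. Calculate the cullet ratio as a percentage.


Cullet ratio = (cullet mass / total batch mass) * 100
  Ratio = 273 / 1079 * 100 = 25.3%

25.3%


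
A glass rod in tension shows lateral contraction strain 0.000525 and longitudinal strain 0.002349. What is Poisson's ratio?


Poisson's ratio: nu = lateral strain / axial strain
  nu = 0.000525 / 0.002349 = 0.2235

0.2235


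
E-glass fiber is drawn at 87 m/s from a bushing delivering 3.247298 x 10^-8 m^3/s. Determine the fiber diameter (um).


Cross-sectional area from continuity:
  A = Q / v = 3.247298 x 10^-8 / 87 = 3.732526 x 10^-10 m^2
Diameter from circular cross-section:
  d = sqrt(4A / pi) * 10^6 (m -> um)
  d = sqrt(4 * 3.732526 x 10^-10 / pi) * 10^6 = 21.8 um

21.8 um


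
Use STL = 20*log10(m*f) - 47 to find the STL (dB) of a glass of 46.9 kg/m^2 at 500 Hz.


Mass law: STL = 20 * log10(m * f) - 47
  m * f = 46.9 * 500 = 23450
  log10(23450) = 4.37014
  STL = 20 * 4.37014 - 47 = 87.4028 - 47 = 40.4 dB

40.4 dB


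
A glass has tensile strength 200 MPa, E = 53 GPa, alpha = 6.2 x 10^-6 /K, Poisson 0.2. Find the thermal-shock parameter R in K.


Thermal shock resistance: R = sigma * (1 - nu) / (E * alpha)
  Numerator = 200 * (1 - 0.2) = 160.0
  Denominator = 53 * 1000 * (6.2 x 10^-6) = 0.3286
  R = 160.0 / 0.3286 = 486.9 K

486.9 K


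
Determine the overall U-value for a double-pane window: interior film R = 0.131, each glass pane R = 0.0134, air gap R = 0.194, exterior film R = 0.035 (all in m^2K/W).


Total thermal resistance (series):
  R_total = R_in + R_glass + R_air + R_glass + R_out
  R_total = 0.131 + 0.0134 + 0.194 + 0.0134 + 0.035 = 0.3868 m^2K/W
U-value = 1 / R_total = 1 / 0.3868 = 2.585 W/m^2K

2.585 W/m^2K


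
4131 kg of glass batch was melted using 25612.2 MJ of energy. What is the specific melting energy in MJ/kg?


Rearrange E = m * s for s:
  s = E / m
  s = 25612.2 / 4131 = 6.2 MJ/kg

6.2 MJ/kg


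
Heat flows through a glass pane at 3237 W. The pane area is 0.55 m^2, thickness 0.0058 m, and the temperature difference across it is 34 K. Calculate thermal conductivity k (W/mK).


Fourier's law rearranged: k = Q * t / (A * dT)
  Numerator = 3237 * 0.0058 = 18.7746
  Denominator = 0.55 * 34 = 18.7
  k = 18.7746 / 18.7 = 1.004 W/mK

1.004 W/mK


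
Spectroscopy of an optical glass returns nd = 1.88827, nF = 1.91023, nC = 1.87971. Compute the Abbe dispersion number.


Abbe number formula: Vd = (nd - 1) / (nF - nC)
  nd - 1 = 1.88827 - 1 = 0.88827
  nF - nC = 1.91023 - 1.87971 = 0.03052
  Vd = 0.88827 / 0.03052 = 29.1

29.1


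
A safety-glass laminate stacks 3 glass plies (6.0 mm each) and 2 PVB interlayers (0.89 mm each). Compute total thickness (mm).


Total thickness = glass contribution + PVB contribution
  Glass: 3 * 6.0 = 18.0 mm
  PVB: 2 * 0.89 = 1.78 mm
  Total = 18.0 + 1.78 = 19.78 mm

19.78 mm


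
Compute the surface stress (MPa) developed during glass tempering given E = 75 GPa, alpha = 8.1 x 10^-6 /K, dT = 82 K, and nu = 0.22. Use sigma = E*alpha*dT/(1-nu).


Tempering stress: sigma = E * alpha * dT / (1 - nu)
  E (MPa) = 75 * 1000 = 75000
  Numerator = 75000 * (8.1 x 10^-6) * 82 = 49.815
  Denominator = 1 - 0.22 = 0.78
  sigma = 49.815 / 0.78 = 63.9 MPa

63.9 MPa


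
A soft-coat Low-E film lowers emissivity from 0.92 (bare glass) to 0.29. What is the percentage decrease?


Percentage reduction = (1 - coated/uncoated) * 100
  Ratio = 0.29 / 0.92 = 0.3152
  Reduction = (1 - 0.3152) * 100 = 68.5%

68.5%


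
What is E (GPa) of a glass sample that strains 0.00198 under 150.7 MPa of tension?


Young's modulus: E = stress / strain
  E = 150.7 MPa / 0.00198 = 76111.11 MPa
Convert to GPa: 76111.11 / 1000 = 76.11 GPa

76.11 GPa


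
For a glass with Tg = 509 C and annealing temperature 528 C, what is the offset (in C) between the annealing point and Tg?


Offset = T_anneal - Tg:
  offset = 528 - 509 = 19 C

19 C


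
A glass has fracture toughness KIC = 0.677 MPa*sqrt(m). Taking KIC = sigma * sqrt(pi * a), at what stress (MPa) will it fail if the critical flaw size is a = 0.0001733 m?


Rearrange KIC = sigma * sqrt(pi * a):
  sigma = KIC / sqrt(pi * a)
  sqrt(pi * 0.0001733) = 0.023333
  sigma = 0.677 / 0.023333 = 29.01 MPa

29.01 MPa


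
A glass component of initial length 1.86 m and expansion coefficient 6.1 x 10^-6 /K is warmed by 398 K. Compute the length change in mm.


Thermal expansion formula: dL = alpha * L0 * dT
  dL = (6.1 x 10^-6) * 1.86 * 398 = 0.00451571 m
Convert to mm: 0.00451571 * 1000 = 4.5157 mm

4.5157 mm


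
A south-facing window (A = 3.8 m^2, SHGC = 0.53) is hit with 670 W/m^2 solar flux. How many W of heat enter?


Solar heat gain: Q = Area * SHGC * Irradiance
  Q = 3.8 * 0.53 * 670 = 1349.4 W

1349.4 W


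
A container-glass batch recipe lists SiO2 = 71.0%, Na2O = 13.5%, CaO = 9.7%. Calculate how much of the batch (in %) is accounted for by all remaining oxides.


Sum the three major oxides:
  SiO2 + Na2O + CaO = 71.0 + 13.5 + 9.7 = 94.2%
Subtract from 100%:
  Others = 100 - 94.2 = 5.8%

5.8%


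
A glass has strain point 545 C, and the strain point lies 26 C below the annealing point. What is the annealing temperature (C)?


T_anneal = T_strain + gap:
  T_anneal = 545 + 26 = 571 C

571 C


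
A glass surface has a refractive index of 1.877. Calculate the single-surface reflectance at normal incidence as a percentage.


Fresnel reflectance at normal incidence:
  R = ((n - 1)/(n + 1))^2
  (n - 1)/(n + 1) = (1.877 - 1)/(1.877 + 1) = 0.304831
  R = 0.304831^2 = 0.0929219
  R(%) = 0.0929219 * 100 = 9.292%

9.292%


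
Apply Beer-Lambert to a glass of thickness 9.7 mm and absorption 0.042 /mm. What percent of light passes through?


Beer-Lambert law: T = exp(-alpha * thickness)
  exponent = -0.042 * 9.7 = -0.4074
  T = exp(-0.4074) = 0.6654
  Percentage = 0.6654 * 100 = 66.54%

66.54%


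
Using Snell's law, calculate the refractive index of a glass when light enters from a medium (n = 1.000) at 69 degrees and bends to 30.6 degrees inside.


Apply Snell's law: n1 * sin(theta1) = n2 * sin(theta2)
  n2 = n1 * sin(theta1) / sin(theta2)
  sin(69) = 0.93358
  sin(30.6) = 0.509041
  n2 = 1.000 * 0.93358 / 0.509041 = 1.834

1.834


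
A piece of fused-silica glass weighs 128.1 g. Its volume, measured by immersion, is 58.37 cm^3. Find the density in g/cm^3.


Use the definition of density:
  rho = mass / volume
  rho = 128.1 / 58.37 = 2.195 g/cm^3

2.195 g/cm^3


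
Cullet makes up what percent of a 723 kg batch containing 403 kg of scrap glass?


Cullet ratio = (cullet mass / total batch mass) * 100
  Ratio = 403 / 723 * 100 = 55.74%

55.74%


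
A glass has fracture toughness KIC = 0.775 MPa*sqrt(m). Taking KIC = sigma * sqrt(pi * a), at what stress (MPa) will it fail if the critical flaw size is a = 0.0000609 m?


Rearrange KIC = sigma * sqrt(pi * a):
  sigma = KIC / sqrt(pi * a)
  sqrt(pi * 0.0000609) = 0.013832
  sigma = 0.775 / 0.013832 = 56.03 MPa

56.03 MPa


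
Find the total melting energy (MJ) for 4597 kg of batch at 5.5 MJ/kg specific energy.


Total energy = mass * specific energy
  E = 4597 * 5.5 = 25283.5 MJ

25283.5 MJ


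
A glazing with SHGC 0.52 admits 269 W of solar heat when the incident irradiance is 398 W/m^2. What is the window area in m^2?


Rearrange Q = Area * SHGC * Irradiance:
  Area = Q / (SHGC * Irradiance)
  Area = 269 / (0.52 * 398) = 1.3 m^2

1.3 m^2


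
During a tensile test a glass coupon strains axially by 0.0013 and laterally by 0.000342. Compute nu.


Poisson's ratio: nu = lateral strain / axial strain
  nu = 0.000342 / 0.0013 = 0.2631

0.2631


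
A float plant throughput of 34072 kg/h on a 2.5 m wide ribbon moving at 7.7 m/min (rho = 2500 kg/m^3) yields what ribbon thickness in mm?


Ribbon cross-section from mass balance:
  Volume rate = throughput / density = 34072 / 2500 = 13.6288 m^3/h
  thickness = volume rate / (speed * 60 * width), i.e.
  thickness = throughput / (60 * speed * width * density) * 1000
  thickness = 34072 / (60 * 7.7 * 2.5 * 2500) * 1000 = 11.8 mm

11.8 mm


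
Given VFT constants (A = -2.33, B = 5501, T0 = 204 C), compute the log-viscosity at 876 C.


VFT equation: log(eta) = A + B / (T - T0)
  T - T0 = 876 - 204 = 672
  B / (T - T0) = 5501 / 672 = 8.186
  log(eta) = -2.33 + 8.186 = 5.856

5.856


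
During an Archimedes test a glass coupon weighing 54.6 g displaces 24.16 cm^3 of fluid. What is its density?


Use the definition of density:
  rho = mass / volume
  rho = 54.6 / 24.16 = 2.26 g/cm^3

2.26 g/cm^3


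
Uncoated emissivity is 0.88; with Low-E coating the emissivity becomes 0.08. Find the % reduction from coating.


Percentage reduction = (1 - coated/uncoated) * 100
  Ratio = 0.08 / 0.88 = 0.0909
  Reduction = (1 - 0.0909) * 100 = 90.9%

90.9%


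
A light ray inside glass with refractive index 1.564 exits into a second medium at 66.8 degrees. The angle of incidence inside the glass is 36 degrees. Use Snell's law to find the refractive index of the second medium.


Apply Snell's law: n1 * sin(theta1) = n2 * sin(theta2)
  n2 = n1 * sin(theta1) / sin(theta2)
  sin(36) = 0.587785
  sin(66.8) = 0.919135
  n2 = 1.564 * 0.587785 / 0.919135 = 1.0002

1.0002


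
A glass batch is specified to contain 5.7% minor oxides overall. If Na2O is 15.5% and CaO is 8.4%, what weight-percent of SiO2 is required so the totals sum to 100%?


Known pieces sum to 100%:
  SiO2 = 100 - (others + Na2O + CaO)
  SiO2 = 100 - (5.7 + 15.5 + 8.4) = 70.4%

70.4%


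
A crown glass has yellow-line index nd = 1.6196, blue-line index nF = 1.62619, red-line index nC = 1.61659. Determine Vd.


Abbe number formula: Vd = (nd - 1) / (nF - nC)
  nd - 1 = 1.6196 - 1 = 0.6196
  nF - nC = 1.62619 - 1.61659 = 0.0096
  Vd = 0.6196 / 0.0096 = 64.54

64.54


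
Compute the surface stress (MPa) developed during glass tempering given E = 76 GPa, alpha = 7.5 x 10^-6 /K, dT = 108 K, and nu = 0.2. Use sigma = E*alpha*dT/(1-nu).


Tempering stress: sigma = E * alpha * dT / (1 - nu)
  E (MPa) = 76 * 1000 = 76000
  Numerator = 76000 * (7.5 x 10^-6) * 108 = 61.56
  Denominator = 1 - 0.2 = 0.8
  sigma = 61.56 / 0.8 = 77.0 MPa

77.0 MPa


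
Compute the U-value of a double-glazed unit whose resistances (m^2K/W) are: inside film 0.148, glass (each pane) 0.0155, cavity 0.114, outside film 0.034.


Total thermal resistance (series):
  R_total = R_in + R_glass + R_air + R_glass + R_out
  R_total = 0.148 + 0.0155 + 0.114 + 0.0155 + 0.034 = 0.327 m^2K/W
U-value = 1 / R_total = 1 / 0.327 = 3.058 W/m^2K

3.058 W/m^2K


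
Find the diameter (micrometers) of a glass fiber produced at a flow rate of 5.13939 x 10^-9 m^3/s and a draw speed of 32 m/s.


Cross-sectional area from continuity:
  A = Q / v = 5.13939 x 10^-9 / 32 = 1.606059 x 10^-10 m^2
Diameter from circular cross-section:
  d = sqrt(4A / pi) * 10^6 (m -> um)
  d = sqrt(4 * 1.606059 x 10^-10 / pi) * 10^6 = 14.3 um

14.3 um


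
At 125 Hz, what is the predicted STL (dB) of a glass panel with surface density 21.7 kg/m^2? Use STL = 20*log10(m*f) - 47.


Mass law: STL = 20 * log10(m * f) - 47
  m * f = 21.7 * 125 = 2712.5
  log10(2712.5) = 3.43337
  STL = 20 * 3.43337 - 47 = 68.6674 - 47 = 21.7 dB

21.7 dB


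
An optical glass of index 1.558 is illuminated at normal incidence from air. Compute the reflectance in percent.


Fresnel reflectance at normal incidence:
  R = ((n - 1)/(n + 1))^2
  (n - 1)/(n + 1) = (1.558 - 1)/(1.558 + 1) = 0.218139
  R = 0.218139^2 = 0.0475846
  R(%) = 0.0475846 * 100 = 4.758%

4.758%


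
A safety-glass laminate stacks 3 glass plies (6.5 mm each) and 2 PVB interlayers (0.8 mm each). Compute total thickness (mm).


Total thickness = glass contribution + PVB contribution
  Glass: 3 * 6.5 = 19.5 mm
  PVB: 2 * 0.8 = 1.6 mm
  Total = 19.5 + 1.6 = 21.1 mm

21.1 mm


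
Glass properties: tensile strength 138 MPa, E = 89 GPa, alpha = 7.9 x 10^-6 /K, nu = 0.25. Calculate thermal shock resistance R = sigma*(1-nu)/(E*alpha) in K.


Thermal shock resistance: R = sigma * (1 - nu) / (E * alpha)
  Numerator = 138 * (1 - 0.25) = 103.5
  Denominator = 89 * 1000 * (7.9 x 10^-6) = 0.7031
  R = 103.5 / 0.7031 = 147.2 K

147.2 K


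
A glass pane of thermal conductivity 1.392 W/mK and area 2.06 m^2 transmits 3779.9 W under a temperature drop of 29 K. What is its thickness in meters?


Fourier's law: t = k * A * dT / Q
  t = 1.392 * 2.06 * 29 / 3779.9
  t = 83.15808 / 3779.9 = 0.022 m

0.022 m


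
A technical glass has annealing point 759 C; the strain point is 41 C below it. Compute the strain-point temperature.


Strain point = annealing point - difference:
  T_strain = 759 - 41 = 718 C

718 C


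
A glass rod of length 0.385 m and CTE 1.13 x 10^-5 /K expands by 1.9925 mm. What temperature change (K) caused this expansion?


Rearrange dL = alpha * L0 * dT for dT:
  dT = dL / (alpha * L0)
  dL (m) = 1.9925 / 1000 = 0.0019925
  dT = 0.0019925 / ((1.13 x 10^-5) * 0.385) = 458.0 K

458.0 K


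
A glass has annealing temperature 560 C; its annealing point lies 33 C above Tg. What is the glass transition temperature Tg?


Rearrange T_anneal = Tg + offset for Tg:
  Tg = T_anneal - offset = 560 - 33 = 527 C

527 C


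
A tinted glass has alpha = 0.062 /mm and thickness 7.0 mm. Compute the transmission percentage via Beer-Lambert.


Beer-Lambert law: T = exp(-alpha * thickness)
  exponent = -0.062 * 7.0 = -0.434
  T = exp(-0.434) = 0.6479
  Percentage = 0.6479 * 100 = 64.79%

64.79%


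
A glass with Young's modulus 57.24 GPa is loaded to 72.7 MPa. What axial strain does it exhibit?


Rearrange E = sigma / epsilon:
  epsilon = sigma / E
  E (MPa) = 57.24 * 1000 = 57240
  epsilon = 72.7 / 57240 = 0.00127

0.00127


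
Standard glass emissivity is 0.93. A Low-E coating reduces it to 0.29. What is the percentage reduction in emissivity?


Percentage reduction = (1 - coated/uncoated) * 100
  Ratio = 0.29 / 0.93 = 0.3118
  Reduction = (1 - 0.3118) * 100 = 68.8%

68.8%


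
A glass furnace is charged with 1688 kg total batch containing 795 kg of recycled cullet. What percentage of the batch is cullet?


Cullet ratio = (cullet mass / total batch mass) * 100
  Ratio = 795 / 1688 * 100 = 47.1%

47.1%


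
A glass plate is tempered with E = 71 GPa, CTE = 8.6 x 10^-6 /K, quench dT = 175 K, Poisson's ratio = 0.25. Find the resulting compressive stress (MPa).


Tempering stress: sigma = E * alpha * dT / (1 - nu)
  E (MPa) = 71 * 1000 = 71000
  Numerator = 71000 * (8.6 x 10^-6) * 175 = 106.855
  Denominator = 1 - 0.25 = 0.75
  sigma = 106.855 / 0.75 = 142.5 MPa

142.5 MPa


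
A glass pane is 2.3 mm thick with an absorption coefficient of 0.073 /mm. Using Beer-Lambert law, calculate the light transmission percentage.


Beer-Lambert law: T = exp(-alpha * thickness)
  exponent = -0.073 * 2.3 = -0.1679
  T = exp(-0.1679) = 0.8454
  Percentage = 0.8454 * 100 = 84.54%

84.54%


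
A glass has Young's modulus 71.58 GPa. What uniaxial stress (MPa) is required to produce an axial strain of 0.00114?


Rearrange E = sigma / epsilon:
  sigma = E * epsilon
  E (MPa) = 71.58 * 1000 = 71580
  sigma = 71580 * 0.00114 = 81.6 MPa

81.6 MPa


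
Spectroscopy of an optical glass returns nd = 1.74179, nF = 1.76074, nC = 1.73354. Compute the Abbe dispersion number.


Abbe number formula: Vd = (nd - 1) / (nF - nC)
  nd - 1 = 1.74179 - 1 = 0.74179
  nF - nC = 1.76074 - 1.73354 = 0.0272
  Vd = 0.74179 / 0.0272 = 27.27

27.27


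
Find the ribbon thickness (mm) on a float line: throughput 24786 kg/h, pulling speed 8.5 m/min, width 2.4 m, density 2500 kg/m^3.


Ribbon cross-section from mass balance:
  Volume rate = throughput / density = 24786 / 2500 = 9.9144 m^3/h
  thickness = volume rate / (speed * 60 * width), i.e.
  thickness = throughput / (60 * speed * width * density) * 1000
  thickness = 24786 / (60 * 8.5 * 2.4 * 2500) * 1000 = 8.1 mm

8.1 mm


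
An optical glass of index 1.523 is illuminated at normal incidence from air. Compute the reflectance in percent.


Fresnel reflectance at normal incidence:
  R = ((n - 1)/(n + 1))^2
  (n - 1)/(n + 1) = (1.523 - 1)/(1.523 + 1) = 0.207293
  R = 0.207293^2 = 0.0429704
  R(%) = 0.0429704 * 100 = 4.297%

4.297%


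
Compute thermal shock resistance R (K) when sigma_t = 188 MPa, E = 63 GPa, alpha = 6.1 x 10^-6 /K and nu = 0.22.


Thermal shock resistance: R = sigma * (1 - nu) / (E * alpha)
  Numerator = 188 * (1 - 0.22) = 146.64
  Denominator = 63 * 1000 * (6.1 x 10^-6) = 0.3843
  R = 146.64 / 0.3843 = 381.6 K

381.6 K


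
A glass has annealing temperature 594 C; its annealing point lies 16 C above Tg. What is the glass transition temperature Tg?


Rearrange T_anneal = Tg + offset for Tg:
  Tg = T_anneal - offset = 594 - 16 = 578 C

578 C


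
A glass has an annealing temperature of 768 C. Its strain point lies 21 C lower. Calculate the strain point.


Strain point = annealing point - difference:
  T_strain = 768 - 21 = 747 C

747 C


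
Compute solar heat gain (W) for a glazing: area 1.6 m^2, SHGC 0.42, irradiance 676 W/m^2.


Solar heat gain: Q = Area * SHGC * Irradiance
  Q = 1.6 * 0.42 * 676 = 454.3 W

454.3 W


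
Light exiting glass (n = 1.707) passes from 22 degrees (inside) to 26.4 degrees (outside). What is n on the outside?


Apply Snell's law: n1 * sin(theta1) = n2 * sin(theta2)
  n2 = n1 * sin(theta1) / sin(theta2)
  sin(22) = 0.374607
  sin(26.4) = 0.444635
  n2 = 1.707 * 0.374607 / 0.444635 = 1.4382

1.4382


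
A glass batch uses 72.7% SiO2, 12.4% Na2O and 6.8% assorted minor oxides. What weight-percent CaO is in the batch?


Pieces sum to 100%:
  CaO = 100 - (SiO2 + Na2O + others)
  CaO = 100 - (72.7 + 12.4 + 6.8) = 8.1%

8.1%


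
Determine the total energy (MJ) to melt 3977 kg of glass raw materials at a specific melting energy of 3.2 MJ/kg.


Total energy = mass * specific energy
  E = 3977 * 3.2 = 12726.4 MJ

12726.4 MJ


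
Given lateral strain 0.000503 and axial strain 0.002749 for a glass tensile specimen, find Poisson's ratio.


Poisson's ratio: nu = lateral strain / axial strain
  nu = 0.000503 / 0.002749 = 0.183

0.183


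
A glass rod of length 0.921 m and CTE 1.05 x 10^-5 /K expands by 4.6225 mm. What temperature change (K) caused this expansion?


Rearrange dL = alpha * L0 * dT for dT:
  dT = dL / (alpha * L0)
  dL (m) = 4.6225 / 1000 = 0.0046225
  dT = 0.0046225 / ((1.05 x 10^-5) * 0.921) = 478.0 K

478.0 K


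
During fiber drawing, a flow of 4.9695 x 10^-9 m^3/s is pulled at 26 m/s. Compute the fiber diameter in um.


Cross-sectional area from continuity:
  A = Q / v = 4.9695 x 10^-9 / 26 = 1.911346 x 10^-10 m^2
Diameter from circular cross-section:
  d = sqrt(4A / pi) * 10^6 (m -> um)
  d = sqrt(4 * 1.911346 x 10^-10 / pi) * 10^6 = 15.6 um

15.6 um


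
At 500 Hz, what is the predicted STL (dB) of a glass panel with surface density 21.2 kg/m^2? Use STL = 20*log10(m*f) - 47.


Mass law: STL = 20 * log10(m * f) - 47
  m * f = 21.2 * 500 = 10600
  log10(10600) = 4.02531
  STL = 20 * 4.02531 - 47 = 80.5062 - 47 = 33.5 dB

33.5 dB


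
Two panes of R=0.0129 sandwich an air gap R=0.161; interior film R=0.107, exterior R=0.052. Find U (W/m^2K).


Total thermal resistance (series):
  R_total = R_in + R_glass + R_air + R_glass + R_out
  R_total = 0.107 + 0.0129 + 0.161 + 0.0129 + 0.052 = 0.3458 m^2K/W
U-value = 1 / R_total = 1 / 0.3458 = 2.892 W/m^2K

2.892 W/m^2K


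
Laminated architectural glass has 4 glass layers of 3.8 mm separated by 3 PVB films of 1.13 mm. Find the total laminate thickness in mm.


Total thickness = glass contribution + PVB contribution
  Glass: 4 * 3.8 = 15.2 mm
  PVB: 3 * 1.13 = 3.39 mm
  Total = 15.2 + 3.39 = 18.59 mm

18.59 mm


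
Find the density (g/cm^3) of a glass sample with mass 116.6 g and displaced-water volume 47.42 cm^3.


Use the definition of density:
  rho = mass / volume
  rho = 116.6 / 47.42 = 2.459 g/cm^3

2.459 g/cm^3


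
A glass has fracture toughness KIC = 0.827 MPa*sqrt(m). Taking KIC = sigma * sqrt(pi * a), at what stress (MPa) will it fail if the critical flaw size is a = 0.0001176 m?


Rearrange KIC = sigma * sqrt(pi * a):
  sigma = KIC / sqrt(pi * a)
  sqrt(pi * 0.0001176) = 0.019221
  sigma = 0.827 / 0.019221 = 43.03 MPa

43.03 MPa


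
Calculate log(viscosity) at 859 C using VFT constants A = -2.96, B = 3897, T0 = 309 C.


VFT equation: log(eta) = A + B / (T - T0)
  T - T0 = 859 - 309 = 550
  B / (T - T0) = 3897 / 550 = 7.085
  log(eta) = -2.96 + 7.085 = 4.125

4.125


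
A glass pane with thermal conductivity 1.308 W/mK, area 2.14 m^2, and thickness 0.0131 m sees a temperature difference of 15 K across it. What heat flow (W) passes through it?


Fourier's law: Q = k * A * dT / t
  Q = 1.308 * 2.14 * 15 / 0.0131
  Q = 41.9868 / 0.0131 = 3205.1 W

3205.1 W


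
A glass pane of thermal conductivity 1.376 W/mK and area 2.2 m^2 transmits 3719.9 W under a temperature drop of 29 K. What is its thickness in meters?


Fourier's law: t = k * A * dT / Q
  t = 1.376 * 2.2 * 29 / 3719.9
  t = 87.7888 / 3719.9 = 0.0236 m

0.0236 m


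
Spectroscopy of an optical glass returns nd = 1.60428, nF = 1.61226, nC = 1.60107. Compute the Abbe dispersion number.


Abbe number formula: Vd = (nd - 1) / (nF - nC)
  nd - 1 = 1.60428 - 1 = 0.60428
  nF - nC = 1.61226 - 1.60107 = 0.01119
  Vd = 0.60428 / 0.01119 = 54.0

54.0


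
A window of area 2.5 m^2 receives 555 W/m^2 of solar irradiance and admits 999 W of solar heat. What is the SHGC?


Rearrange Q = Area * SHGC * Irradiance:
  SHGC = Q / (Area * Irradiance)
  SHGC = 999 / (2.5 * 555) = 0.72

0.72


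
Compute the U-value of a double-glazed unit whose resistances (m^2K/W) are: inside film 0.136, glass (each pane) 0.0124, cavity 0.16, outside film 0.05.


Total thermal resistance (series):
  R_total = R_in + R_glass + R_air + R_glass + R_out
  R_total = 0.136 + 0.0124 + 0.16 + 0.0124 + 0.05 = 0.3708 m^2K/W
U-value = 1 / R_total = 1 / 0.3708 = 2.697 W/m^2K

2.697 W/m^2K


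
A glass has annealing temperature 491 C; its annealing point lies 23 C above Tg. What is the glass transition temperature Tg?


Rearrange T_anneal = Tg + offset for Tg:
  Tg = T_anneal - offset = 491 - 23 = 468 C

468 C


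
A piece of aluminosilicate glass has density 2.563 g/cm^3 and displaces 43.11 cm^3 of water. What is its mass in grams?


Rearrange rho = m / V:
  m = rho * V
  m = 2.563 * 43.11 = 110.491 g

110.491 g


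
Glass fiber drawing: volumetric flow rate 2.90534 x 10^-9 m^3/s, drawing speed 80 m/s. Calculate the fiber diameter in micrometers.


Cross-sectional area from continuity:
  A = Q / v = 2.90534 x 10^-9 / 80 = 3.631675 x 10^-11 m^2
Diameter from circular cross-section:
  d = sqrt(4A / pi) * 10^6 (m -> um)
  d = sqrt(4 * 3.631675 x 10^-11 / pi) * 10^6 = 6.8 um

6.8 um


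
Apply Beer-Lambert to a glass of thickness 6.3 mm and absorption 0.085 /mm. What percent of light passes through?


Beer-Lambert law: T = exp(-alpha * thickness)
  exponent = -0.085 * 6.3 = -0.5355
  T = exp(-0.5355) = 0.5854
  Percentage = 0.5854 * 100 = 58.54%

58.54%


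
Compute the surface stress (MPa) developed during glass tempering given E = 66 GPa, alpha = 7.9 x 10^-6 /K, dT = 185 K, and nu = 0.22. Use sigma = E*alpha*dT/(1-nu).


Tempering stress: sigma = E * alpha * dT / (1 - nu)
  E (MPa) = 66 * 1000 = 66000
  Numerator = 66000 * (7.9 x 10^-6) * 185 = 96.459
  Denominator = 1 - 0.22 = 0.78
  sigma = 96.459 / 0.78 = 123.7 MPa

123.7 MPa


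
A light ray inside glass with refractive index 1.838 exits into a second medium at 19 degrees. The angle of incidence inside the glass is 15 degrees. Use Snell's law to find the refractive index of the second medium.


Apply Snell's law: n1 * sin(theta1) = n2 * sin(theta2)
  n2 = n1 * sin(theta1) / sin(theta2)
  sin(15) = 0.258819
  sin(19) = 0.325568
  n2 = 1.838 * 0.258819 / 0.325568 = 1.4612

1.4612


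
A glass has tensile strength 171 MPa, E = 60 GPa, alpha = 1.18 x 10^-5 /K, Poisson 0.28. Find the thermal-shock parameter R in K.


Thermal shock resistance: R = sigma * (1 - nu) / (E * alpha)
  Numerator = 171 * (1 - 0.28) = 123.12
  Denominator = 60 * 1000 * (1.18 x 10^-5) = 0.708
  R = 123.12 / 0.708 = 173.9 K

173.9 K


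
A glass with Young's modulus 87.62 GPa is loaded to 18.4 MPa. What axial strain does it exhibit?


Rearrange E = sigma / epsilon:
  epsilon = sigma / E
  E (MPa) = 87.62 * 1000 = 87620
  epsilon = 18.4 / 87620 = 0.00021

0.00021


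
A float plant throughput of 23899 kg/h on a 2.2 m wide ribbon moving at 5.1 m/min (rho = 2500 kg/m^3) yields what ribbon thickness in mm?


Ribbon cross-section from mass balance:
  Volume rate = throughput / density = 23899 / 2500 = 9.5596 m^3/h
  thickness = volume rate / (speed * 60 * width), i.e.
  thickness = throughput / (60 * speed * width * density) * 1000
  thickness = 23899 / (60 * 5.1 * 2.2 * 2500) * 1000 = 14.2 mm

14.2 mm


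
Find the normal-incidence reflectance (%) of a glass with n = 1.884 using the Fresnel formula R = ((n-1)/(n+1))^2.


Fresnel reflectance at normal incidence:
  R = ((n - 1)/(n + 1))^2
  (n - 1)/(n + 1) = (1.884 - 1)/(1.884 + 1) = 0.306519
  R = 0.306519^2 = 0.0939539
  R(%) = 0.0939539 * 100 = 9.395%

9.395%


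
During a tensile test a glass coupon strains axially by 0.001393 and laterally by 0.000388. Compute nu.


Poisson's ratio: nu = lateral strain / axial strain
  nu = 0.000388 / 0.001393 = 0.2785

0.2785


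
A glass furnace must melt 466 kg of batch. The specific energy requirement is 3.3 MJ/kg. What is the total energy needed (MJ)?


Total energy = mass * specific energy
  E = 466 * 3.3 = 1537.8 MJ

1537.8 MJ


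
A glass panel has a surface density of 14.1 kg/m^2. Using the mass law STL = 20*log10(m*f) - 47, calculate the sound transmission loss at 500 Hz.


Mass law: STL = 20 * log10(m * f) - 47
  m * f = 14.1 * 500 = 7050
  log10(7050) = 3.84819
  STL = 20 * 3.84819 - 47 = 76.9638 - 47 = 30.0 dB

30.0 dB


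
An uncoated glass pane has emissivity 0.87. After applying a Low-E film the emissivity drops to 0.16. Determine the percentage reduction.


Percentage reduction = (1 - coated/uncoated) * 100
  Ratio = 0.16 / 0.87 = 0.1839
  Reduction = (1 - 0.1839) * 100 = 81.6%

81.6%


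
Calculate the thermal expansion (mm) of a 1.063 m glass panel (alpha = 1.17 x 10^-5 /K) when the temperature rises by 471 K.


Thermal expansion formula: dL = alpha * L0 * dT
  dL = (1.17 x 10^-5) * 1.063 * 471 = 0.00585787 m
Convert to mm: 0.00585787 * 1000 = 5.8579 mm

5.8579 mm


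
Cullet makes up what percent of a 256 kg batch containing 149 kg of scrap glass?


Cullet ratio = (cullet mass / total batch mass) * 100
  Ratio = 149 / 256 * 100 = 58.2%

58.2%


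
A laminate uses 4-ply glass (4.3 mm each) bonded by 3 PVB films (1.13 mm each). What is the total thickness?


Total thickness = glass contribution + PVB contribution
  Glass: 4 * 4.3 = 17.2 mm
  PVB: 3 * 1.13 = 3.39 mm
  Total = 17.2 + 3.39 = 20.59 mm

20.59 mm


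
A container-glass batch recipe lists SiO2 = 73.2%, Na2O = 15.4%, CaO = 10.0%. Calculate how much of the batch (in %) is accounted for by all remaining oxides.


Sum the three major oxides:
  SiO2 + Na2O + CaO = 73.2 + 15.4 + 10.0 = 98.6%
Subtract from 100%:
  Others = 100 - 98.6 = 1.4%

1.4%


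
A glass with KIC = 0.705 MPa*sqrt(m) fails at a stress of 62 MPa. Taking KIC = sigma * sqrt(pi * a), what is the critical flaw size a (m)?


Rearrange KIC = sigma * sqrt(pi * a):
  sqrt(pi * a) = KIC / sigma
  sqrt(pi * a) = 0.705 / 62 = 0.011371
  a = (KIC / sigma)^2 / pi
  a = 0.011371^2 / pi = 0.0000412 m

0.0000412 m


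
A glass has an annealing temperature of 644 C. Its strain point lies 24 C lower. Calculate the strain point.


Strain point = annealing point - difference:
  T_strain = 644 - 24 = 620 C

620 C


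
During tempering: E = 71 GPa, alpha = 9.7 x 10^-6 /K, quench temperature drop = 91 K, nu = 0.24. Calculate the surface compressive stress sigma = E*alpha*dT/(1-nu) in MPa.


Tempering stress: sigma = E * alpha * dT / (1 - nu)
  E (MPa) = 71 * 1000 = 71000
  Numerator = 71000 * (9.7 x 10^-6) * 91 = 62.6717
  Denominator = 1 - 0.24 = 0.76
  sigma = 62.6717 / 0.76 = 82.5 MPa

82.5 MPa


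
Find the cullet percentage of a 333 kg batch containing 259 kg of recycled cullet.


Cullet ratio = (cullet mass / total batch mass) * 100
  Ratio = 259 / 333 * 100 = 77.78%

77.78%


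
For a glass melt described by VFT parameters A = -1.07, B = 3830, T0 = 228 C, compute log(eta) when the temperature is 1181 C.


VFT equation: log(eta) = A + B / (T - T0)
  T - T0 = 1181 - 228 = 953
  B / (T - T0) = 3830 / 953 = 4.019
  log(eta) = -1.07 + 4.019 = 2.949

2.949


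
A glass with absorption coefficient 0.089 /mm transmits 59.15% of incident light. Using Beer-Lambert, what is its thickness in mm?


Rearrange T = exp(-alpha * thickness):
  thickness = -ln(T) / alpha
  T = 59.15/100 = 0.5915
  ln(T) = -0.52509
  -ln(T) = 0.52509
  thickness = 0.52509 / 0.089 = 5.9 mm

5.9 mm


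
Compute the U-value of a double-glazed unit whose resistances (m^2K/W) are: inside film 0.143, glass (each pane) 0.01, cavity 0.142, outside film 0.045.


Total thermal resistance (series):
  R_total = R_in + R_glass + R_air + R_glass + R_out
  R_total = 0.143 + 0.01 + 0.142 + 0.01 + 0.045 = 0.35 m^2K/W
U-value = 1 / R_total = 1 / 0.35 = 2.857 W/m^2K

2.857 W/m^2K


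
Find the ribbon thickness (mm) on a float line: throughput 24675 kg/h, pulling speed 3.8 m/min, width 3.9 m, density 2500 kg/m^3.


Ribbon cross-section from mass balance:
  Volume rate = throughput / density = 24675 / 2500 = 9.87 m^3/h
  thickness = volume rate / (speed * 60 * width), i.e.
  thickness = throughput / (60 * speed * width * density) * 1000
  thickness = 24675 / (60 * 3.8 * 3.9 * 2500) * 1000 = 11.1 mm

11.1 mm


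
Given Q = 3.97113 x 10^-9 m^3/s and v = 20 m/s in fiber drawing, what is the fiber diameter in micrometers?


Cross-sectional area from continuity:
  A = Q / v = 3.97113 x 10^-9 / 20 = 1.985565 x 10^-10 m^2
Diameter from circular cross-section:
  d = sqrt(4A / pi) * 10^6 (m -> um)
  d = sqrt(4 * 1.985565 x 10^-10 / pi) * 10^6 = 15.9 um

15.9 um


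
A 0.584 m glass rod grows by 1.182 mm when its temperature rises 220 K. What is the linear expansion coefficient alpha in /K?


Rearrange dL = alpha * L0 * dT for alpha:
  alpha = dL / (L0 * dT)
  alpha = (1.182 / 1000) / (0.584 * 220) = 0.0000092 /K = 9.2 x 10^-6 /K

9.2 x 10^-6 /K


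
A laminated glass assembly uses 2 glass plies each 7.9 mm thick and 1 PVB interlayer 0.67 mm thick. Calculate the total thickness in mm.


Total thickness = glass contribution + PVB contribution
  Glass: 2 * 7.9 = 15.8 mm
  PVB: 1 * 0.67 = 0.67 mm
  Total = 15.8 + 0.67 = 16.47 mm

16.47 mm


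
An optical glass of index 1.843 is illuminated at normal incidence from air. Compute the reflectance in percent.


Fresnel reflectance at normal incidence:
  R = ((n - 1)/(n + 1))^2
  (n - 1)/(n + 1) = (1.843 - 1)/(1.843 + 1) = 0.296518
  R = 0.296518^2 = 0.0879229
  R(%) = 0.0879229 * 100 = 8.792%

8.792%


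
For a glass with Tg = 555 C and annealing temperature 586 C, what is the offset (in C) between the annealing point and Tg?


Offset = T_anneal - Tg:
  offset = 586 - 555 = 31 C

31 C


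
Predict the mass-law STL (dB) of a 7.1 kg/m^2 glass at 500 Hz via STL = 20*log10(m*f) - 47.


Mass law: STL = 20 * log10(m * f) - 47
  m * f = 7.1 * 500 = 3550
  log10(3550) = 3.55023
  STL = 20 * 3.55023 - 47 = 71.0046 - 47 = 24.0 dB

24.0 dB


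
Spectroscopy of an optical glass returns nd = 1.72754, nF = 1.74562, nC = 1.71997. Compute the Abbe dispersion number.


Abbe number formula: Vd = (nd - 1) / (nF - nC)
  nd - 1 = 1.72754 - 1 = 0.72754
  nF - nC = 1.74562 - 1.71997 = 0.02565
  Vd = 0.72754 / 0.02565 = 28.36

28.36


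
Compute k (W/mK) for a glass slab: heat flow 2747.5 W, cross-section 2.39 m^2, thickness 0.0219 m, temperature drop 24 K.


Fourier's law rearranged: k = Q * t / (A * dT)
  Numerator = 2747.5 * 0.0219 = 60.17025
  Denominator = 2.39 * 24 = 57.36
  k = 60.17025 / 57.36 = 1.049 W/mK

1.049 W/mK


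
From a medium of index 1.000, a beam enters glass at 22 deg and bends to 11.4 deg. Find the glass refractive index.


Apply Snell's law: n1 * sin(theta1) = n2 * sin(theta2)
  n2 = n1 * sin(theta1) / sin(theta2)
  sin(22) = 0.374607
  sin(11.4) = 0.197657
  n2 = 1.000 * 0.374607 / 0.197657 = 1.8952

1.8952


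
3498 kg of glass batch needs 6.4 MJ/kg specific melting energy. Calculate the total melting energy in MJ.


Total energy = mass * specific energy
  E = 3498 * 6.4 = 22387.2 MJ

22387.2 MJ


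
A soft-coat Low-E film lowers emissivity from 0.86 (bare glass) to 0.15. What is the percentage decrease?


Percentage reduction = (1 - coated/uncoated) * 100
  Ratio = 0.15 / 0.86 = 0.1744
  Reduction = (1 - 0.1744) * 100 = 82.6%

82.6%


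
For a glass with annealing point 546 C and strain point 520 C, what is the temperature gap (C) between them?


Gap = T_anneal - T_strain:
  gap = 546 - 520 = 26 C

26 C


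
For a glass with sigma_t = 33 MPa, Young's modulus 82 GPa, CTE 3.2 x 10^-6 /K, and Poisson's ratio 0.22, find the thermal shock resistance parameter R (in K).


Thermal shock resistance: R = sigma * (1 - nu) / (E * alpha)
  Numerator = 33 * (1 - 0.22) = 25.74
  Denominator = 82 * 1000 * (3.2 x 10^-6) = 0.2624
  R = 25.74 / 0.2624 = 98.1 K

98.1 K


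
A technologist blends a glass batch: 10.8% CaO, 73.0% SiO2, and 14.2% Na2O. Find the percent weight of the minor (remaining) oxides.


Sum the three major oxides:
  SiO2 + Na2O + CaO = 73.0 + 14.2 + 10.8 = 98.0%
Subtract from 100%:
  Others = 100 - 98.0 = 2.0%

2.0%


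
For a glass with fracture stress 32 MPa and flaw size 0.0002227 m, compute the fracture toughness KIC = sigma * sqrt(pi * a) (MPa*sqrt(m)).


Fracture toughness: KIC = sigma * sqrt(pi * a)
  pi * a = pi * 0.0002227 = 0.000699633
  sqrt(pi * a) = 0.026451
  KIC = 32 * 0.026451 = 0.846 MPa*sqrt(m)

0.846 MPa*sqrt(m)


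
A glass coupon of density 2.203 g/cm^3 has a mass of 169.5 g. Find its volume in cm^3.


Rearrange rho = m / V:
  V = m / rho
  V = 169.5 / 2.203 = 76.941 cm^3

76.941 cm^3


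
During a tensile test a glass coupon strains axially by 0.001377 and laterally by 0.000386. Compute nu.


Poisson's ratio: nu = lateral strain / axial strain
  nu = 0.000386 / 0.001377 = 0.2803

0.2803


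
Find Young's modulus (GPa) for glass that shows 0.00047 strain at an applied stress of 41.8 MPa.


Young's modulus: E = stress / strain
  E = 41.8 MPa / 0.00047 = 88936.17 MPa
Convert to GPa: 88936.17 / 1000 = 88.94 GPa

88.94 GPa


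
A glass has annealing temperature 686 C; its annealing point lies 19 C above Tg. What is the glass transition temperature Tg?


Rearrange T_anneal = Tg + offset for Tg:
  Tg = T_anneal - offset = 686 - 19 = 667 C

667 C


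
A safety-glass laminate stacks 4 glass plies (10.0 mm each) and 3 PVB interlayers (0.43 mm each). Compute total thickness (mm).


Total thickness = glass contribution + PVB contribution
  Glass: 4 * 10.0 = 40.0 mm
  PVB: 3 * 0.43 = 1.29 mm
  Total = 40.0 + 1.29 = 41.29 mm

41.29 mm


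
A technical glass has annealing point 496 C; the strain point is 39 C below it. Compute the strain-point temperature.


Strain point = annealing point - difference:
  T_strain = 496 - 39 = 457 C

457 C


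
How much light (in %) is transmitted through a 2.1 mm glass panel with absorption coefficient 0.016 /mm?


Beer-Lambert law: T = exp(-alpha * thickness)
  exponent = -0.016 * 2.1 = -0.0336
  T = exp(-0.0336) = 0.967
  Percentage = 0.967 * 100 = 96.7%

96.7%


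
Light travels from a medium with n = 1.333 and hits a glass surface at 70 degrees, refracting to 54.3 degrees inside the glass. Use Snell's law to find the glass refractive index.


Apply Snell's law: n1 * sin(theta1) = n2 * sin(theta2)
  n2 = n1 * sin(theta1) / sin(theta2)
  sin(70) = 0.939693
  sin(54.3) = 0.812084
  n2 = 1.333 * 0.939693 / 0.812084 = 1.5425

1.5425


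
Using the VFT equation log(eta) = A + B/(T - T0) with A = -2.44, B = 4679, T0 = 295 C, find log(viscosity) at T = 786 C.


VFT equation: log(eta) = A + B / (T - T0)
  T - T0 = 786 - 295 = 491
  B / (T - T0) = 4679 / 491 = 9.53
  log(eta) = -2.44 + 9.53 = 7.09

7.09


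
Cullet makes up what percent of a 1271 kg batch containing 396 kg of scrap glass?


Cullet ratio = (cullet mass / total batch mass) * 100
  Ratio = 396 / 1271 * 100 = 31.16%

31.16%


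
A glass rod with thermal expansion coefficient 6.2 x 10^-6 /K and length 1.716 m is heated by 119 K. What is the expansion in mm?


Thermal expansion formula: dL = alpha * L0 * dT
  dL = (6.2 x 10^-6) * 1.716 * 119 = 0.00126606 m
Convert to mm: 0.00126606 * 1000 = 1.2661 mm

1.2661 mm
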